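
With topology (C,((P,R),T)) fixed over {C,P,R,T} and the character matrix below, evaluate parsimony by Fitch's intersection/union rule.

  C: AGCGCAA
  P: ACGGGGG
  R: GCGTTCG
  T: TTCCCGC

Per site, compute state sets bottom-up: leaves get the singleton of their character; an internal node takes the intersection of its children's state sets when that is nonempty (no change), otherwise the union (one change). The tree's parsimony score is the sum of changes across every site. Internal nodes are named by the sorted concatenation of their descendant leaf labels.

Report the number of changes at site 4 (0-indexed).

[col 0] PR: children P:{A}, R:{G} ∪→ {A,G}; cost 1
[col 0] PRT: children PR:{A,G}, T:{T} ∪→ {A,G,T}; cost 1
[col 0] CPRT: children C:{A}, PRT:{A,G,T} ∩→ {A}; cost 0
[col 1] PR: children P:{C}, R:{C} ∩→ {C}; cost 0
[col 1] PRT: children PR:{C}, T:{T} ∪→ {C,T}; cost 1
[col 1] CPRT: children C:{G}, PRT:{C,T} ∪→ {C,G,T}; cost 1
[col 2] PR: children P:{G}, R:{G} ∩→ {G}; cost 0
[col 2] PRT: children PR:{G}, T:{C} ∪→ {C,G}; cost 1
[col 2] CPRT: children C:{C}, PRT:{C,G} ∩→ {C}; cost 0
[col 3] PR: children P:{G}, R:{T} ∪→ {G,T}; cost 1
[col 3] PRT: children PR:{G,T}, T:{C} ∪→ {C,G,T}; cost 1
[col 3] CPRT: children C:{G}, PRT:{C,G,T} ∩→ {G}; cost 0
[col 4] PR: children P:{G}, R:{T} ∪→ {G,T}; cost 1
[col 4] PRT: children PR:{G,T}, T:{C} ∪→ {C,G,T}; cost 1
[col 4] CPRT: children C:{C}, PRT:{C,G,T} ∩→ {C}; cost 0
[col 5] PR: children P:{G}, R:{C} ∪→ {C,G}; cost 1
[col 5] PRT: children PR:{C,G}, T:{G} ∩→ {G}; cost 0
[col 5] CPRT: children C:{A}, PRT:{G} ∪→ {A,G}; cost 1
[col 6] PR: children P:{G}, R:{G} ∩→ {G}; cost 0
[col 6] PRT: children PR:{G}, T:{C} ∪→ {C,G}; cost 1
[col 6] CPRT: children C:{A}, PRT:{C,G} ∪→ {A,C,G}; cost 1
per-site changes: [2, 2, 1, 2, 2, 2, 2]; total = 13

2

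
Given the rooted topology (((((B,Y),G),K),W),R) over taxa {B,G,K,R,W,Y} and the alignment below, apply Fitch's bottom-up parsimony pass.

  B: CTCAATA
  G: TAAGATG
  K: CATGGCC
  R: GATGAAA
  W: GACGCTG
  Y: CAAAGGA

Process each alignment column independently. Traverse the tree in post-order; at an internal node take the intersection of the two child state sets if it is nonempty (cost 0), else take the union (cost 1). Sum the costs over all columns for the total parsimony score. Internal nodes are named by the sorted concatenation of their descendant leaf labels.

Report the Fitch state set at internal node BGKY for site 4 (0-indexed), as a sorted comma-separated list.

[col 0] BY: children B:{C}, Y:{C} ∩→ {C}; cost 0
[col 0] BGY: children BY:{C}, G:{T} ∪→ {C,T}; cost 1
[col 0] BGKY: children BGY:{C,T}, K:{C} ∩→ {C}; cost 0
[col 0] BGKWY: children BGKY:{C}, W:{G} ∪→ {C,G}; cost 1
[col 0] BGKRWY: children BGKWY:{C,G}, R:{G} ∩→ {G}; cost 0
[col 1] BY: children B:{T}, Y:{A} ∪→ {A,T}; cost 1
[col 1] BGY: children BY:{A,T}, G:{A} ∩→ {A}; cost 0
[col 1] BGKY: children BGY:{A}, K:{A} ∩→ {A}; cost 0
[col 1] BGKWY: children BGKY:{A}, W:{A} ∩→ {A}; cost 0
[col 1] BGKRWY: children BGKWY:{A}, R:{A} ∩→ {A}; cost 0
[col 2] BY: children B:{C}, Y:{A} ∪→ {A,C}; cost 1
[col 2] BGY: children BY:{A,C}, G:{A} ∩→ {A}; cost 0
[col 2] BGKY: children BGY:{A}, K:{T} ∪→ {A,T}; cost 1
[col 2] BGKWY: children BGKY:{A,T}, W:{C} ∪→ {A,C,T}; cost 1
[col 2] BGKRWY: children BGKWY:{A,C,T}, R:{T} ∩→ {T}; cost 0
[col 3] BY: children B:{A}, Y:{A} ∩→ {A}; cost 0
[col 3] BGY: children BY:{A}, G:{G} ∪→ {A,G}; cost 1
[col 3] BGKY: children BGY:{A,G}, K:{G} ∩→ {G}; cost 0
[col 3] BGKWY: children BGKY:{G}, W:{G} ∩→ {G}; cost 0
[col 3] BGKRWY: children BGKWY:{G}, R:{G} ∩→ {G}; cost 0
[col 4] BY: children B:{A}, Y:{G} ∪→ {A,G}; cost 1
[col 4] BGY: children BY:{A,G}, G:{A} ∩→ {A}; cost 0
[col 4] BGKY: children BGY:{A}, K:{G} ∪→ {A,G}; cost 1
[col 4] BGKWY: children BGKY:{A,G}, W:{C} ∪→ {A,C,G}; cost 1
[col 4] BGKRWY: children BGKWY:{A,C,G}, R:{A} ∩→ {A}; cost 0
[col 5] BY: children B:{T}, Y:{G} ∪→ {G,T}; cost 1
[col 5] BGY: children BY:{G,T}, G:{T} ∩→ {T}; cost 0
[col 5] BGKY: children BGY:{T}, K:{C} ∪→ {C,T}; cost 1
[col 5] BGKWY: children BGKY:{C,T}, W:{T} ∩→ {T}; cost 0
[col 5] BGKRWY: children BGKWY:{T}, R:{A} ∪→ {A,T}; cost 1
[col 6] BY: children B:{A}, Y:{A} ∩→ {A}; cost 0
[col 6] BGY: children BY:{A}, G:{G} ∪→ {A,G}; cost 1
[col 6] BGKY: children BGY:{A,G}, K:{C} ∪→ {A,C,G}; cost 1
[col 6] BGKWY: children BGKY:{A,C,G}, W:{G} ∩→ {G}; cost 0
[col 6] BGKRWY: children BGKWY:{G}, R:{A} ∪→ {A,G}; cost 1
per-site changes: [2, 1, 3, 1, 3, 3, 3]; total = 16

A,G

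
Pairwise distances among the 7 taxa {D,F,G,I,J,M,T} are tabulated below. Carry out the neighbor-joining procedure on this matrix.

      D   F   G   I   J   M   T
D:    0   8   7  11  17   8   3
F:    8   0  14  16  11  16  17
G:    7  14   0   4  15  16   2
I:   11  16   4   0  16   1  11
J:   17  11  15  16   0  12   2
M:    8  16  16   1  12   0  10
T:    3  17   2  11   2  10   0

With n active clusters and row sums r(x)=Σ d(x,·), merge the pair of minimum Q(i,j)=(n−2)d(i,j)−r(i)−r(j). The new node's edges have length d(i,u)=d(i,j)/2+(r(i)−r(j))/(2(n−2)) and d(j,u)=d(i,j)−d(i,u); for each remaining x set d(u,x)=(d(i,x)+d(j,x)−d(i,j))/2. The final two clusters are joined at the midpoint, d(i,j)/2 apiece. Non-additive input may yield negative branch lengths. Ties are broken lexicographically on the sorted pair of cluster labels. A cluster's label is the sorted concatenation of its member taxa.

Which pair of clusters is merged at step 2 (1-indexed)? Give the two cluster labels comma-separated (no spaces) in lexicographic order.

step 1: merge (I,M) at d=1, Q=-117; branch lengths I→1/10, M→9/10; new cluster IM
  updated: d(D,IM)=9, d(F,IM)=31/2, d(G,IM)=19/2, d(IM,J)=27/2, d(IM,T)=10
step 2: merge (J,T) at d=2, Q=-169/2; branch lengths J→65/16, T→-33/16; new cluster JT
  updated: d(D,JT)=9, d(F,JT)=13, d(G,JT)=15/2, d(IM,JT)=43/4
step 3: merge (D,F) at d=8, Q=-119/2; branch lengths D→13/12, F→83/12; new cluster DF
  updated: d(DF,G)=13/2, d(DF,IM)=33/4, d(DF,JT)=7
step 4: merge (DF,IM) at d=33/4, Q=-135/4; branch lengths DF→39/16, IM→93/16; new cluster DFIM
  updated: d(DFIM,G)=31/8, d(DFIM,JT)=19/4
step 5: merge (DFIM,G) at d=31/8, Q=-129/8; branch lengths DFIM→9/16, G→53/16; new cluster DFGIM
  updated: d(DFGIM,JT)=67/16
step 6: merge (DFGIM,JT) at d=67/16; branch lengths DFGIM→67/32, JT→67/32; new cluster DFGIJMT
final tree: ((((D:13/12,F:83/12):39/16,(I:1/10,M:9/10):93/16):9/16,G:53/16):67/32,(J:65/16,T:-33/16):67/32)
total length: 437/16

J,T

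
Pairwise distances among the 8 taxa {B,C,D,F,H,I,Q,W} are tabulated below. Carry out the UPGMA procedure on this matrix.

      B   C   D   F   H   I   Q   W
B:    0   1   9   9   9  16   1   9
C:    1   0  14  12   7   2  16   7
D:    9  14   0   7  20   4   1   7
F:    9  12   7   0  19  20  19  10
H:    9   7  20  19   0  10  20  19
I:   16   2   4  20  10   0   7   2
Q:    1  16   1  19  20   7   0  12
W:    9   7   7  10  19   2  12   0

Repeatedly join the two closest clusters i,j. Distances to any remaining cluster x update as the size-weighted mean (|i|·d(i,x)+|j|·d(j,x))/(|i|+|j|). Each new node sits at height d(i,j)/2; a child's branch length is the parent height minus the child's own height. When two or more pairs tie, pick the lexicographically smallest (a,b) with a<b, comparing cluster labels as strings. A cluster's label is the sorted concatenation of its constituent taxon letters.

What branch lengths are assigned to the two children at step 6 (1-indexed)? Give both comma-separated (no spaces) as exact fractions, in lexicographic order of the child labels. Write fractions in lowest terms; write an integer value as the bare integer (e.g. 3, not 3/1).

step 1: merge (B,C) at d=1; branch lengths B→1/2, C→1/2; new cluster BC
  updated: d(BC,D)=23/2, d(BC,F)=21/2, d(BC,H)=8, d(BC,I)=9, d(BC,Q)=17/2, d(BC,W)=8
step 2: merge (D,Q) at d=1; branch lengths D→1/2, Q→1/2; new cluster DQ
  updated: d(BC,DQ)=10, d(DQ,F)=13, d(DQ,H)=20, d(DQ,I)=11/2, d(DQ,W)=19/2
step 3: merge (I,W) at d=2; branch lengths I→1, W→1; new cluster IW
  updated: d(BC,IW)=17/2, d(DQ,IW)=15/2, d(F,IW)=15, d(H,IW)=29/2
step 4: merge (DQ,IW) at d=15/2; branch lengths DQ→13/4, IW→11/4; new cluster DIQW
  updated: d(BC,DIQW)=37/4, d(DIQW,F)=14, d(DIQW,H)=69/4
step 5: merge (BC,H) at d=8; branch lengths BC→7/2, H→4; new cluster BCH
  updated: d(BCH,DIQW)=143/12, d(BCH,F)=40/3
step 6: merge (BCH,DIQW) at d=143/12; branch lengths BCH→47/24, DIQW→53/24; new cluster BCDHIQW
  updated: d(BCDHIQW,F)=96/7
step 7: merge (BCDHIQW,F) at d=96/7; branch lengths BCDHIQW→151/168, F→48/7; new cluster BCDFHIQW
final tree: ((((B:1/2,C:1/2):7/2,H:4):47/24,((D:1/2,Q:1/2):13/4,(I:1,W:1):11/4):53/24):151/168,F:48/7)
total length: 4943/168

47/24,53/24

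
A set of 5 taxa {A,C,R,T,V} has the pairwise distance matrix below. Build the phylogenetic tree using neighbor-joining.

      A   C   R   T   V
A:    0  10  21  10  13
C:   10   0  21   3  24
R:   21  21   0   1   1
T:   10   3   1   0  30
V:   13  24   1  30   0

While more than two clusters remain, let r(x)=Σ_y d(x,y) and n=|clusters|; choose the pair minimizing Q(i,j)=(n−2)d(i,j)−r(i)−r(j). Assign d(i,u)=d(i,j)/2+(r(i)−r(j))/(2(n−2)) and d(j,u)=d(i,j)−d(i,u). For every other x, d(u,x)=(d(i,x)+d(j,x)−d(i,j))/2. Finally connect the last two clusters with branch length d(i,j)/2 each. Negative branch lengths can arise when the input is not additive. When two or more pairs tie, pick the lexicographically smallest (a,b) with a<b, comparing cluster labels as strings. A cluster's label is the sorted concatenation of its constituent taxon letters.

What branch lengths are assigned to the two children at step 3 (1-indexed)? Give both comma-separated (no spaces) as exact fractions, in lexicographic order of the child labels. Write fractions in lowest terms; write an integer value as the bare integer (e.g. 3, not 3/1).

9/2,13/4

step 1: merge (R,V) at d=1, Q=-109; branch lengths R→-7/2, V→9/2; new cluster RV
  updated: d(A,RV)=33/2, d(C,RV)=22, d(RV,T)=15
step 2: merge (A,RV) at d=33/2, Q=-57; branch lengths A→4, RV→25/2; new cluster ARV
  updated: d(ARV,C)=31/4, d(ARV,T)=17/4
step 3: merge (ARV,C) at d=31/4, Q=-15; branch lengths ARV→9/2, C→13/4; new cluster ACRV
  updated: d(ACRV,T)=-1/4
step 4: merge (ACRV,T) at d=-1/4; branch lengths ACRV→-1/8, T→-1/8; new cluster ACRTV
final tree: (((A:4,(R:-7/2,V:9/2):25/2):9/2,C:13/4):-1/8,T:-1/8)
total length: 25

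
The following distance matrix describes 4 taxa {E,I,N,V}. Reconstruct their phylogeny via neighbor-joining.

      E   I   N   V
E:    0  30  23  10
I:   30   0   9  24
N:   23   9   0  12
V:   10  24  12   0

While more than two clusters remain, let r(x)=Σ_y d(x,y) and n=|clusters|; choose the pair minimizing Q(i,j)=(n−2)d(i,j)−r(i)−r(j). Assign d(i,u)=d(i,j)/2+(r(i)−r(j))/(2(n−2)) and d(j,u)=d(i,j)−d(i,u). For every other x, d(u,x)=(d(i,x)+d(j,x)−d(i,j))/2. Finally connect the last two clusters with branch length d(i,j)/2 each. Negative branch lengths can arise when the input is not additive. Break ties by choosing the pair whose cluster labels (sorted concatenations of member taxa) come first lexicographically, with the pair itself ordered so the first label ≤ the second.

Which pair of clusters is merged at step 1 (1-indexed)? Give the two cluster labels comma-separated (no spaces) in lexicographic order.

1. join E+V (d=10, Q=-89) ⇒ EV; edges |E|=37/4, |V|=3/4
  updated: d(EV,I)=22, d(EV,N)=25/2
2. join EV+I (d=22, Q=-87/2) ⇒ EIV; edges |EV|=51/4, |I|=37/4
  updated: d(EIV,N)=-1/4
3. join EIV+N (d=-1/4) ⇒ EINV; edges |EIV|=-1/8, |N|=-1/8
final tree: (((E:37/4,V:3/4):51/4,I:37/4):-1/8,N:-1/8)
total length: 127/4

E,V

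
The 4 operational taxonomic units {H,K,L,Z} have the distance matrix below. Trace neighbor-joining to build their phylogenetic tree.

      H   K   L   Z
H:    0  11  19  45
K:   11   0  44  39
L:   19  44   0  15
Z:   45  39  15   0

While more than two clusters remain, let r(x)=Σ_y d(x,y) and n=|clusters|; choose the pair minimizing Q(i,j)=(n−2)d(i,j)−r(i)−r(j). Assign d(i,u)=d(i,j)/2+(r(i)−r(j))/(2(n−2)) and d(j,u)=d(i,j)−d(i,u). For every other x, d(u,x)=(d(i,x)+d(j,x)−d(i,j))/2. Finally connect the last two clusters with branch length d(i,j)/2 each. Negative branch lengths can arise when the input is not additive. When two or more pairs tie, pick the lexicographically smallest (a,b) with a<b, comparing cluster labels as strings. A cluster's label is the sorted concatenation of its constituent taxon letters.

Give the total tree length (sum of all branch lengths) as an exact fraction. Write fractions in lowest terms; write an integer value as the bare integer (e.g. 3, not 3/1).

199/4

1. join H+K (d=11, Q=-147) ⇒ HK; edges |H|=3/4, |K|=41/4
  updated: d(HK,L)=26, d(HK,Z)=73/2
2. join HK+L (d=26, Q=-155/2) ⇒ HKL; edges |HK|=95/4, |L|=9/4
  updated: d(HKL,Z)=51/4
3. join HKL+Z (d=51/4) ⇒ HKLZ; edges |HKL|=51/8, |Z|=51/8
final tree: (((H:3/4,K:41/4):95/4,L:9/4):51/8,Z:51/8)
total length: 199/4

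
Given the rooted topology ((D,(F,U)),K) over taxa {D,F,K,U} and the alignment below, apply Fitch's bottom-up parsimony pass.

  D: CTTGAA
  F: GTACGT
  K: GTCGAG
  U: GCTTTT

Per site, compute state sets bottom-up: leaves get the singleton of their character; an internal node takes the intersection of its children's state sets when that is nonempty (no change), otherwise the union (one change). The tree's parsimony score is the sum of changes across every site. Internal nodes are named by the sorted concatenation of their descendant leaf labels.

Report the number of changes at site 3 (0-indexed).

FU@0: {G} ∩ {G} = {G} (intersection, +0)
DFU@0: {C} ∪ {G} = {C,G} (union, +1)
DFKU@0: {C,G} ∩ {G} = {G} (intersection, +0)
FU@1: {T} ∪ {C} = {C,T} (union, +1)
DFU@1: {T} ∩ {C,T} = {T} (intersection, +0)
DFKU@1: {T} ∩ {T} = {T} (intersection, +0)
FU@2: {A} ∪ {T} = {A,T} (union, +1)
DFU@2: {T} ∩ {A,T} = {T} (intersection, +0)
DFKU@2: {T} ∪ {C} = {C,T} (union, +1)
FU@3: {C} ∪ {T} = {C,T} (union, +1)
DFU@3: {G} ∪ {C,T} = {C,G,T} (union, +1)
DFKU@3: {C,G,T} ∩ {G} = {G} (intersection, +0)
FU@4: {G} ∪ {T} = {G,T} (union, +1)
DFU@4: {A} ∪ {G,T} = {A,G,T} (union, +1)
DFKU@4: {A,G,T} ∩ {A} = {A} (intersection, +0)
FU@5: {T} ∩ {T} = {T} (intersection, +0)
DFU@5: {A} ∪ {T} = {A,T} (union, +1)
DFKU@5: {A,T} ∪ {G} = {A,G,T} (union, +1)
per-site changes: [1, 1, 2, 2, 2, 2]; total = 10

2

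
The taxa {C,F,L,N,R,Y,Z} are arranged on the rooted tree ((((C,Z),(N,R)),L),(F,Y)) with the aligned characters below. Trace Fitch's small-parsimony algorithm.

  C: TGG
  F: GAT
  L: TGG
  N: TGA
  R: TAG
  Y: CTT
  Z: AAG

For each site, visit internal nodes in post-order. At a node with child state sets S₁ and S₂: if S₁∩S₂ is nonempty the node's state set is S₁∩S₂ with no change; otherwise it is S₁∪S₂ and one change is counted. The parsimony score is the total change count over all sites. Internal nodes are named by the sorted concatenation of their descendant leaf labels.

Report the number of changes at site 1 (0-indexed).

4

CZ@0: {T} ∪ {A} = {A,T} (union, +1)
NR@0: {T} ∩ {T} = {T} (intersection, +0)
CNRZ@0: {A,T} ∩ {T} = {T} (intersection, +0)
CLNRZ@0: {T} ∩ {T} = {T} (intersection, +0)
FY@0: {G} ∪ {C} = {C,G} (union, +1)
CFLNRYZ@0: {T} ∪ {C,G} = {C,G,T} (union, +1)
CZ@1: {G} ∪ {A} = {A,G} (union, +1)
NR@1: {G} ∪ {A} = {A,G} (union, +1)
CNRZ@1: {A,G} ∩ {A,G} = {A,G} (intersection, +0)
CLNRZ@1: {A,G} ∩ {G} = {G} (intersection, +0)
FY@1: {A} ∪ {T} = {A,T} (union, +1)
CFLNRYZ@1: {G} ∪ {A,T} = {A,G,T} (union, +1)
CZ@2: {G} ∩ {G} = {G} (intersection, +0)
NR@2: {A} ∪ {G} = {A,G} (union, +1)
CNRZ@2: {G} ∩ {A,G} = {G} (intersection, +0)
CLNRZ@2: {G} ∩ {G} = {G} (intersection, +0)
FY@2: {T} ∩ {T} = {T} (intersection, +0)
CFLNRYZ@2: {G} ∪ {T} = {G,T} (union, +1)
per-site changes: [3, 4, 2]; total = 9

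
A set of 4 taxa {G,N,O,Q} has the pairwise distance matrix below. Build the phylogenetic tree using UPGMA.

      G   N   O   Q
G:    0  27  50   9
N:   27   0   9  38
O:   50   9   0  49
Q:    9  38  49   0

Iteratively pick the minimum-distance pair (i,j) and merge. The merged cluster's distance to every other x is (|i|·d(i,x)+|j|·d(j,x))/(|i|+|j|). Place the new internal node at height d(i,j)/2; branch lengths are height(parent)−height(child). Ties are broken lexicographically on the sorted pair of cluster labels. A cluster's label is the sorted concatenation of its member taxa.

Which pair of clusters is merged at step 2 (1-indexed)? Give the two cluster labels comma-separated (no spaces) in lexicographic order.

iteration 1: select G,Q (d=9); attach at lengths (9/2, 9/2); label the merged cluster GQ
  updated: d(GQ,N)=65/2, d(GQ,O)=99/2
iteration 2: select N,O (d=9); attach at lengths (9/2, 9/2); label the merged cluster NO
  updated: d(GQ,NO)=41
iteration 3: select GQ,NO (d=41); attach at lengths (16, 16); label the merged cluster GNOQ
final tree: ((G:9/2,Q:9/2):16,(N:9/2,O:9/2):16)
total length: 50

N,O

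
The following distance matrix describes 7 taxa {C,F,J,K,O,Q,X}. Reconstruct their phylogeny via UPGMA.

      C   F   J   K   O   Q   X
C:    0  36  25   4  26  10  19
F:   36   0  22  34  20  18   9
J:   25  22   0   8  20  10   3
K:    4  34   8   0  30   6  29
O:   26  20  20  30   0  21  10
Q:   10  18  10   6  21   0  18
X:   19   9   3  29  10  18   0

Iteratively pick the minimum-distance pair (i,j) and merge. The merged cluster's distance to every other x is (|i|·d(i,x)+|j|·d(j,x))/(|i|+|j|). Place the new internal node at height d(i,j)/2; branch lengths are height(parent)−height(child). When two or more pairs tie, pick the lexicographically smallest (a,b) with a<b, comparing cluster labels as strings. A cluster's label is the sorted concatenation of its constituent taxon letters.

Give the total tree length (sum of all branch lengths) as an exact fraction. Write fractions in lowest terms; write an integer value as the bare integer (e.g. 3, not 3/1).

step 1: merge (J,X) at d=3; branch lengths J→3/2, X→3/2; new cluster JX
  updated: d(C,JX)=22, d(F,JX)=31/2, d(JX,K)=37/2, d(JX,O)=15, d(JX,Q)=14
step 2: merge (C,K) at d=4; branch lengths C→2, K→2; new cluster CK
  updated: d(CK,F)=35, d(CK,JX)=81/4, d(CK,O)=28, d(CK,Q)=8
step 3: merge (CK,Q) at d=8; branch lengths CK→2, Q→4; new cluster CKQ
  updated: d(CKQ,F)=88/3, d(CKQ,JX)=109/6, d(CKQ,O)=77/3
step 4: merge (JX,O) at d=15; branch lengths JX→6, O→15/2; new cluster JOX
  updated: d(CKQ,JOX)=62/3, d(F,JOX)=17
step 5: merge (F,JOX) at d=17; branch lengths F→17/2, JOX→1; new cluster FJOX
  updated: d(CKQ,FJOX)=137/6
step 6: merge (CKQ,FJOX) at d=137/6; branch lengths CKQ→89/12, FJOX→35/12; new cluster CFJKOQX
final tree: (((C:2,K:2):2,Q:4):89/12,(F:17/2,((J:3/2,X:3/2):6,O:15/2):1):35/12)
total length: 139/3

139/3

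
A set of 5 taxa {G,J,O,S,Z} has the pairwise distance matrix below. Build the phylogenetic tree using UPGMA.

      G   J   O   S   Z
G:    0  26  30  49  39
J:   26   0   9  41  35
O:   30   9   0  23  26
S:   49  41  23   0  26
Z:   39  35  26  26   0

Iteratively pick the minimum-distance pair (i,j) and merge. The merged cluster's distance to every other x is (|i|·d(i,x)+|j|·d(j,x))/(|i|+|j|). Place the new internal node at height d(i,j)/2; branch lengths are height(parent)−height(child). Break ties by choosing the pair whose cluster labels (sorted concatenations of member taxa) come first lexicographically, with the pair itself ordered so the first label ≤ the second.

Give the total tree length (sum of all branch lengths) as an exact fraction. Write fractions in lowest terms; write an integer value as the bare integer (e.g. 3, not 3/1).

67

1. join J+O (d=9) ⇒ JO; edges |J|=9/2, |O|=9/2
  updated: d(G,JO)=28, d(JO,S)=32, d(JO,Z)=61/2
2. join S+Z (d=26) ⇒ SZ; edges |S|=13, |Z|=13
  updated: d(G,SZ)=44, d(JO,SZ)=125/4
3. join G+JO (d=28) ⇒ GJO; edges |G|=14, |JO|=19/2
  updated: d(GJO,SZ)=71/2
4. join GJO+SZ (d=71/2) ⇒ GJOSZ; edges |GJO|=15/4, |SZ|=19/4
final tree: ((G:14,(J:9/2,O:9/2):19/2):15/4,(S:13,Z:13):19/4)
total length: 67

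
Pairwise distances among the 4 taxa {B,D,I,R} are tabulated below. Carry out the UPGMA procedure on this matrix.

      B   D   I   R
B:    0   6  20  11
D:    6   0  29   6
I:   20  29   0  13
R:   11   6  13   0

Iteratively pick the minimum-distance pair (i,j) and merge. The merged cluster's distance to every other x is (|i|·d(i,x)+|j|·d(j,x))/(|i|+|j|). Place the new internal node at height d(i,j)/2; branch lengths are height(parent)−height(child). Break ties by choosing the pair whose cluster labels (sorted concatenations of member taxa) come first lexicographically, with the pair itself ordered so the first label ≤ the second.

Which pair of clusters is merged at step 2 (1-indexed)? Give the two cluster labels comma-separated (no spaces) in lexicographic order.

step 1: merge (B,D) at d=6; branch lengths B→3, D→3; new cluster BD
  updated: d(BD,I)=49/2, d(BD,R)=17/2
step 2: merge (BD,R) at d=17/2; branch lengths BD→5/4, R→17/4; new cluster BDR
  updated: d(BDR,I)=62/3
step 3: merge (BDR,I) at d=62/3; branch lengths BDR→73/12, I→31/3; new cluster BDIR
final tree: (((B:3,D:3):5/4,R:17/4):73/12,I:31/3)
total length: 335/12

BD,R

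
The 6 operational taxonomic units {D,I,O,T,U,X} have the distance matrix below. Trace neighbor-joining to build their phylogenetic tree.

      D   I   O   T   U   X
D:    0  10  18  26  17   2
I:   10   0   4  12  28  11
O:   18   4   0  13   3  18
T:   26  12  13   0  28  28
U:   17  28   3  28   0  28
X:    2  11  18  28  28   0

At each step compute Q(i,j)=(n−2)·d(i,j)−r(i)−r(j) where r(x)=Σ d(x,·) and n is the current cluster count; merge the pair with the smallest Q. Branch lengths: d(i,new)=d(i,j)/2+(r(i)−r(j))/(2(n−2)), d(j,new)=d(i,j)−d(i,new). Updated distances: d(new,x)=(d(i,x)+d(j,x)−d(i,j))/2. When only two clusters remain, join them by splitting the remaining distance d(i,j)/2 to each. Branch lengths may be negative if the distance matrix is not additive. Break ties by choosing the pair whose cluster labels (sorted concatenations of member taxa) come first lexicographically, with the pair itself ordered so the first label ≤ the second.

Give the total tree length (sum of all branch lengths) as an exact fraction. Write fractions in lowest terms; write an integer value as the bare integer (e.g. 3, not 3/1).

iteration 1: select D,X (d=2, Q=-152); attach at lengths (-3/4, 11/4); label the merged cluster DX
  updated: d(DX,I)=19/2, d(DX,O)=17, d(DX,T)=26, d(DX,U)=43/2
iteration 2: select O,U (d=3, Q=-217/2); attach at lengths (-23/4, 35/4); label the merged cluster OU
  updated: d(DX,OU)=71/4, d(I,OU)=29/2, d(OU,T)=19
iteration 3: select DX,I (d=19/2, Q=-281/4); attach at lengths (145/16, 7/16); label the merged cluster DIX
  updated: d(DIX,OU)=91/8, d(DIX,T)=57/4
iteration 4: select DIX,OU (d=91/8, Q=-357/8); attach at lengths (53/16, 129/16); label the merged cluster DIOUX
  updated: d(DIOUX,T)=175/16
iteration 5: select DIOUX,T (d=175/16); attach at lengths (175/32, 175/32); label the merged cluster DIOTUX
final tree: ((((D:-3/4,X:11/4):145/16,I:7/16):53/16,(O:-23/4,U:35/4):129/16):175/32,T:175/32)
total length: 589/16

589/16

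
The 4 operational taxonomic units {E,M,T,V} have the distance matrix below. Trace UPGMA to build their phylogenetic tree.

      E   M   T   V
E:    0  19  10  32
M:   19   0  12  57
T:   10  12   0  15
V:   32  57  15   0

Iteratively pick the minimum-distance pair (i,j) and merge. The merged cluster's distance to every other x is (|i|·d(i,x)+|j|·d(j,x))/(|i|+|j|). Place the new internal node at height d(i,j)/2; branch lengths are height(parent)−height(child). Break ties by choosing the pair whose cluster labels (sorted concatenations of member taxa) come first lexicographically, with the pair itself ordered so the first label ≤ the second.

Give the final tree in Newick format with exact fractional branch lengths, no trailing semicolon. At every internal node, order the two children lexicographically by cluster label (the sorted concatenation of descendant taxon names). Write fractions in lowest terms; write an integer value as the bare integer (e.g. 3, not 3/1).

1. join E+T (d=10) ⇒ ET; edges |E|=5, |T|=5
  updated: d(ET,M)=31/2, d(ET,V)=47/2
2. join ET+M (d=31/2) ⇒ EMT; edges |ET|=11/4, |M|=31/4
  updated: d(EMT,V)=104/3
3. join EMT+V (d=104/3) ⇒ EMTV; edges |EMT|=115/12, |V|=52/3
final tree: (((E:5,T:5):11/4,M:31/4):115/12,V:52/3)
total length: 569/12

(((E:5,T:5):11/4,M:31/4):115/12,V:52/3)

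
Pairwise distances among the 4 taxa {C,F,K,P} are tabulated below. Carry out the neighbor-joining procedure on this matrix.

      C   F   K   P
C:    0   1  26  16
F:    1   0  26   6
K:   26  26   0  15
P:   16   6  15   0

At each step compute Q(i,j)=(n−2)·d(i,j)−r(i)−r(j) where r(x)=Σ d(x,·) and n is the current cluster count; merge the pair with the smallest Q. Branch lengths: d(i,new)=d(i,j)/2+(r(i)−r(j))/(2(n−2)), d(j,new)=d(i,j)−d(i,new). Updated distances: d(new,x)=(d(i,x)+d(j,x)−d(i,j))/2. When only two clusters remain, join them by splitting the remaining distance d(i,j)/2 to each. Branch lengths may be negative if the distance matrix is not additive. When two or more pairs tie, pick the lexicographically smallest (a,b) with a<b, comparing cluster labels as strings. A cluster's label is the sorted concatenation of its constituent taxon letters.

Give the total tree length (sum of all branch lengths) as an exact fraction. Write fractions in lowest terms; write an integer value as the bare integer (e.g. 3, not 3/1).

53/2

1. join C+F (d=1, Q=-74) ⇒ CF; edges |C|=3, |F|=-2
  updated: d(CF,K)=51/2, d(CF,P)=21/2
2. join CF+K (d=51/2, Q=-51) ⇒ CFK; edges |CF|=21/2, |K|=15
  updated: d(CFK,P)=0
3. join CFK+P (d=0) ⇒ CFKP; edges |CFK|=0, |P|=0
final tree: (((C:3,F:-2):21/2,K:15):0,P:0)
total length: 53/2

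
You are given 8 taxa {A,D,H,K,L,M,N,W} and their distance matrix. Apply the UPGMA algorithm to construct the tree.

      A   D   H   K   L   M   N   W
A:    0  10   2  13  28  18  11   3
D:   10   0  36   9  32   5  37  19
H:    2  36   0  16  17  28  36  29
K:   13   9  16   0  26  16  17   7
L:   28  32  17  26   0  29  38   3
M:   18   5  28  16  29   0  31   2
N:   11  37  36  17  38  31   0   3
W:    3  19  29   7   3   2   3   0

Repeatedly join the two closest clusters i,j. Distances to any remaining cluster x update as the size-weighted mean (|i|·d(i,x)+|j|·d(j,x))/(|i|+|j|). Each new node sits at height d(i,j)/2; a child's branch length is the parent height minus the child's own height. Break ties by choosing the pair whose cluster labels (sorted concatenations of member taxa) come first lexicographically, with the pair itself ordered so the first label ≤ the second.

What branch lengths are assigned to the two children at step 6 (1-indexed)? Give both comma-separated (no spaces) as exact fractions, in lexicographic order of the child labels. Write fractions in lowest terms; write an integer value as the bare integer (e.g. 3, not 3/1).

27/16,45/4

iteration 1: select A,H (d=2); attach at lengths (1, 1); label the merged cluster AH
  updated: d(AH,D)=23, d(AH,K)=29/2, d(AH,L)=45/2, d(AH,M)=23, d(AH,N)=47/2, d(AH,W)=16
iteration 2: select M,W (d=2); attach at lengths (1, 1); label the merged cluster MW
  updated: d(AH,MW)=39/2, d(D,MW)=12, d(K,MW)=23/2, d(L,MW)=16, d(MW,N)=17
iteration 3: select D,K (d=9); attach at lengths (9/2, 9/2); label the merged cluster DK
  updated: d(AH,DK)=75/4, d(DK,L)=29, d(DK,MW)=47/4, d(DK,N)=27
iteration 4: select DK,MW (d=47/4); attach at lengths (11/8, 39/8); label the merged cluster DKMW
  updated: d(AH,DKMW)=153/8, d(DKMW,L)=45/2, d(DKMW,N)=22
iteration 5: select AH,DKMW (d=153/8); attach at lengths (137/16, 59/16); label the merged cluster ADHKMW
  updated: d(ADHKMW,L)=45/2, d(ADHKMW,N)=45/2
iteration 6: select ADHKMW,L (d=45/2); attach at lengths (27/16, 45/4); label the merged cluster ADHKLMW
  updated: d(ADHKLMW,N)=173/7
iteration 7: select ADHKLMW,N (d=173/7); attach at lengths (31/28, 173/14); label the merged cluster ADHKLMNW
final tree: ((((A:1,H:1):137/16,((D:9/2,K:9/2):11/8,(M:1,W:1):39/8):59/16):27/16,L:45/4):31/28,N:173/14)
total length: 6485/112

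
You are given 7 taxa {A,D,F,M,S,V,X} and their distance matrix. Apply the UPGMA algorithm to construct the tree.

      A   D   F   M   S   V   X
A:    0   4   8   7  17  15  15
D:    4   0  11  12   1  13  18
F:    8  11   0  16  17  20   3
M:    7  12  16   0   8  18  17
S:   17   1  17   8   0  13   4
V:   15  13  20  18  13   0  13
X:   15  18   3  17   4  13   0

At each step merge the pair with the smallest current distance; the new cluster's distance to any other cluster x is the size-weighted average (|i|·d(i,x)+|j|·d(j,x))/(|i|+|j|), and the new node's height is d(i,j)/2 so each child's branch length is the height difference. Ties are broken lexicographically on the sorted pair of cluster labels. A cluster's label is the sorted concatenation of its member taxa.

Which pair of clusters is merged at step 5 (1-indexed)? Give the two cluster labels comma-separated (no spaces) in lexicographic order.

step 1: merge (D,S) at d=1; branch lengths D→1/2, S→1/2; new cluster DS
  updated: d(A,DS)=21/2, d(DS,F)=14, d(DS,M)=10, d(DS,V)=13, d(DS,X)=11
step 2: merge (F,X) at d=3; branch lengths F→3/2, X→3/2; new cluster FX
  updated: d(A,FX)=23/2, d(DS,FX)=25/2, d(FX,M)=33/2, d(FX,V)=33/2
step 3: merge (A,M) at d=7; branch lengths A→7/2, M→7/2; new cluster AM
  updated: d(AM,DS)=41/4, d(AM,FX)=14, d(AM,V)=33/2
step 4: merge (AM,DS) at d=41/4; branch lengths AM→13/8, DS→37/8; new cluster ADMS
  updated: d(ADMS,FX)=53/4, d(ADMS,V)=59/4
step 5: merge (ADMS,FX) at d=53/4; branch lengths ADMS→3/2, FX→41/8; new cluster ADFMSX
  updated: d(ADFMSX,V)=46/3
step 6: merge (ADFMSX,V) at d=46/3; branch lengths ADFMSX→25/24, V→23/3; new cluster ADFMSVX
final tree: ((((A:7/2,M:7/2):13/8,(D:1/2,S:1/2):37/8):3/2,(F:3/2,X:3/2):41/8):25/24,V:23/3)
total length: 391/12

ADMS,FX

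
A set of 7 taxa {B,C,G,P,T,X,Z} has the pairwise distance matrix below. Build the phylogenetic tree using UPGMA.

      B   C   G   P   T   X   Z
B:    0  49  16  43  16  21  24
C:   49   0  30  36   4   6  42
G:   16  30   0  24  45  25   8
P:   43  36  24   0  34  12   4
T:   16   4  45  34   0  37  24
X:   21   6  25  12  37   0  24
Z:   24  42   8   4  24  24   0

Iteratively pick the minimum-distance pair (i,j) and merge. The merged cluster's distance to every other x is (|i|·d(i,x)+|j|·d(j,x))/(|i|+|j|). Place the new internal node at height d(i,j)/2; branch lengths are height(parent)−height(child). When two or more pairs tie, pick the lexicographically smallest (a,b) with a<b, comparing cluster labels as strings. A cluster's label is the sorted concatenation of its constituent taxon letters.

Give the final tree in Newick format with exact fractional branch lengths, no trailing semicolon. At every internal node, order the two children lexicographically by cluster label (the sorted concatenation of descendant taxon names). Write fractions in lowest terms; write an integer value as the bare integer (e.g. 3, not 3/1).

step 1: merge (C,T) at d=4; branch lengths C→2, T→2; new cluster CT
  updated: d(B,CT)=65/2, d(CT,G)=75/2, d(CT,P)=35, d(CT,X)=43/2, d(CT,Z)=33
step 2: merge (P,Z) at d=4; branch lengths P→2, Z→2; new cluster PZ
  updated: d(B,PZ)=67/2, d(CT,PZ)=34, d(G,PZ)=16, d(PZ,X)=18
step 3: merge (B,G) at d=16; branch lengths B→8, G→8; new cluster BG
  updated: d(BG,CT)=35, d(BG,PZ)=99/4, d(BG,X)=23
step 4: merge (PZ,X) at d=18; branch lengths PZ→7, X→9; new cluster PXZ
  updated: d(BG,PXZ)=145/6, d(CT,PXZ)=179/6
step 5: merge (BG,PXZ) at d=145/6; branch lengths BG→49/12, PXZ→37/12; new cluster BGPXZ
  updated: d(BGPXZ,CT)=319/10
step 6: merge (BGPXZ,CT) at d=319/10; branch lengths BGPXZ→58/15, CT→279/20; new cluster BCGPTXZ
final tree: (((B:8,G:8):49/12,((P:2,Z:2):7,X:9):37/12):58/15,(C:2,T:2):279/20)
total length: 3899/60

(((B:8,G:8):49/12,((P:2,Z:2):7,X:9):37/12):58/15,(C:2,T:2):279/20)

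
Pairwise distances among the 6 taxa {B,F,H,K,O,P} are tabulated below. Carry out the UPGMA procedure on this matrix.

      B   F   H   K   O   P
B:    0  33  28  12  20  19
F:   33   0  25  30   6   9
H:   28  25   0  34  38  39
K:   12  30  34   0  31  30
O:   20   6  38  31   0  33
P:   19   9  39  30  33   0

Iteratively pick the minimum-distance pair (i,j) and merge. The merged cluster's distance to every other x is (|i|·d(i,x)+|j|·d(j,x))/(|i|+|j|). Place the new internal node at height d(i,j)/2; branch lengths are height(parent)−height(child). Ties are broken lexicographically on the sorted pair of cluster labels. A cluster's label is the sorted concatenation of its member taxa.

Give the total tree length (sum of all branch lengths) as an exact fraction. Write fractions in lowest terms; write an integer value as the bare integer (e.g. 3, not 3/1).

3953/60

iteration 1: select F,O (d=6); attach at lengths (3, 3); label the merged cluster FO
  updated: d(B,FO)=53/2, d(FO,H)=63/2, d(FO,K)=61/2, d(FO,P)=21
iteration 2: select B,K (d=12); attach at lengths (6, 6); label the merged cluster BK
  updated: d(BK,FO)=57/2, d(BK,H)=31, d(BK,P)=49/2
iteration 3: select FO,P (d=21); attach at lengths (15/2, 21/2); label the merged cluster FOP
  updated: d(BK,FOP)=163/6, d(FOP,H)=34
iteration 4: select BK,FOP (d=163/6); attach at lengths (91/12, 37/12); label the merged cluster BFKOP
  updated: d(BFKOP,H)=164/5
iteration 5: select BFKOP,H (d=164/5); attach at lengths (169/60, 82/5); label the merged cluster BFHKOP
final tree: (((B:6,K:6):91/12,((F:3,O:3):15/2,P:21/2):37/12):169/60,H:82/5)
total length: 3953/60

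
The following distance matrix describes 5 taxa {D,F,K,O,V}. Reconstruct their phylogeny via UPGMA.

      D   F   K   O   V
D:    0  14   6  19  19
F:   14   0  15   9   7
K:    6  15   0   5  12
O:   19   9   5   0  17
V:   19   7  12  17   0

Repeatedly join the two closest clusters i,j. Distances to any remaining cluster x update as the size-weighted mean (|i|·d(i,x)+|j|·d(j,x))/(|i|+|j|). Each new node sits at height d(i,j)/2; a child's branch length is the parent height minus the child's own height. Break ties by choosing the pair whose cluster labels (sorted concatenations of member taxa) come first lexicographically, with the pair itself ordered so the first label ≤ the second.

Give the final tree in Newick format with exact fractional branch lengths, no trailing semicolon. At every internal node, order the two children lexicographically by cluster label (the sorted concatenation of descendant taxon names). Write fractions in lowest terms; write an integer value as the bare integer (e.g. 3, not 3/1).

step 1: merge (K,O) at d=5; branch lengths K→5/2, O→5/2; new cluster KO
  updated: d(D,KO)=25/2, d(F,KO)=12, d(KO,V)=29/2
step 2: merge (F,V) at d=7; branch lengths F→7/2, V→7/2; new cluster FV
  updated: d(D,FV)=33/2, d(FV,KO)=53/4
step 3: merge (D,KO) at d=25/2; branch lengths D→25/4, KO→15/4; new cluster DKO
  updated: d(DKO,FV)=43/3
step 4: merge (DKO,FV) at d=43/3; branch lengths DKO→11/12, FV→11/3; new cluster DFKOV
final tree: ((D:25/4,(K:5/2,O:5/2):15/4):11/12,(F:7/2,V:7/2):11/3)
total length: 319/12

((D:25/4,(K:5/2,O:5/2):15/4):11/12,(F:7/2,V:7/2):11/3)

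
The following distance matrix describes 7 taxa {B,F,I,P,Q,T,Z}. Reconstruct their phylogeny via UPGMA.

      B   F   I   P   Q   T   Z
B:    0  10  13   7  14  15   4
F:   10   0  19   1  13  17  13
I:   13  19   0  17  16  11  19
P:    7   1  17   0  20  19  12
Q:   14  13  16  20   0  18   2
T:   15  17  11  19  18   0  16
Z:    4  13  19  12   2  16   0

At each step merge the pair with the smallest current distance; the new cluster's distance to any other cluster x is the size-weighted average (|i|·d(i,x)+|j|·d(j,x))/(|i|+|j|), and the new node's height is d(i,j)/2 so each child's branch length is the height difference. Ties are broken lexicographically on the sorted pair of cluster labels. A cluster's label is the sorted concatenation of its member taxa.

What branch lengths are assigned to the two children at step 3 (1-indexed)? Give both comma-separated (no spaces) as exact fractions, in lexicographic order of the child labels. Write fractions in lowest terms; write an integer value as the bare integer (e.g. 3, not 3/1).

17/4,15/4

1. join F+P (d=1) ⇒ FP; edges |F|=1/2, |P|=1/2
  updated: d(B,FP)=17/2, d(FP,I)=18, d(FP,Q)=33/2, d(FP,T)=18, d(FP,Z)=25/2
2. join Q+Z (d=2) ⇒ QZ; edges |Q|=1, |Z|=1
  updated: d(B,QZ)=9, d(FP,QZ)=29/2, d(I,QZ)=35/2, d(QZ,T)=17
3. join B+FP (d=17/2) ⇒ BFP; edges |B|=17/4, |FP|=15/4
  updated: d(BFP,I)=49/3, d(BFP,QZ)=38/3, d(BFP,T)=17
4. join I+T (d=11) ⇒ IT; edges |I|=11/2, |T|=11/2
  updated: d(BFP,IT)=50/3, d(IT,QZ)=69/4
5. join BFP+QZ (d=38/3) ⇒ BFPQZ; edges |BFP|=25/12, |QZ|=16/3
  updated: d(BFPQZ,IT)=169/10
6. join BFPQZ+IT (d=169/10) ⇒ BFIPQTZ; edges |BFPQZ|=127/60, |IT|=59/20
final tree: (((B:17/4,(F:1/2,P:1/2):15/4):25/12,(Q:1,Z:1):16/3):127/60,(I:11/2,T:11/2):59/20)
total length: 2069/60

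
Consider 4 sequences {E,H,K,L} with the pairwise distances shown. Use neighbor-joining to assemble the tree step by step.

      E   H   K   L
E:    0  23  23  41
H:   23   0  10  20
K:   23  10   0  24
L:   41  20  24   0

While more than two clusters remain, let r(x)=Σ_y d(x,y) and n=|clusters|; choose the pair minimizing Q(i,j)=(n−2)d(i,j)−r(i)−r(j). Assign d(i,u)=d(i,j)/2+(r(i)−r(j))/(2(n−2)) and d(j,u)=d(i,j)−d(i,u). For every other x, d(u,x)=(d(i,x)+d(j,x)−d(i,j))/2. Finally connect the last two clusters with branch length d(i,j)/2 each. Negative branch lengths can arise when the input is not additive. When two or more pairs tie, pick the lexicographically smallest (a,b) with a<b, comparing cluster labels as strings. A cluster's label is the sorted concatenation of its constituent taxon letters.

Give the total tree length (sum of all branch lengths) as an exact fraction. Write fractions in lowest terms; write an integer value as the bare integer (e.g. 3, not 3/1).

iteration 1: select E,K (d=23, Q=-98); attach at lengths (19, 4); label the merged cluster EK
  updated: d(EK,H)=5, d(EK,L)=21
iteration 2: select EK,H (d=5, Q=-46); attach at lengths (3, 2); label the merged cluster EHK
  updated: d(EHK,L)=18
iteration 3: select EHK,L (d=18); attach at lengths (9, 9); label the merged cluster EHKL
final tree: (((E:19,K:4):3,H:2):9,L:9)
total length: 46

46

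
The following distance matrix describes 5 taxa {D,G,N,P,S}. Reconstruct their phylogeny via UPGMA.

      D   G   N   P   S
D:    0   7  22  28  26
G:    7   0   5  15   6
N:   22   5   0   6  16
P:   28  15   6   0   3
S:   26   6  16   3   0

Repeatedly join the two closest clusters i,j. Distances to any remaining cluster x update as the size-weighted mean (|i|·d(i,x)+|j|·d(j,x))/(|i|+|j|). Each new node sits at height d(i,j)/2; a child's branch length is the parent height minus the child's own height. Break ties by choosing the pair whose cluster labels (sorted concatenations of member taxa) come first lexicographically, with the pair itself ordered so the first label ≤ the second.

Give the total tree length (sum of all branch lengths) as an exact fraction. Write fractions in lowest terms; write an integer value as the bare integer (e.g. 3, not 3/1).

iteration 1: select P,S (d=3); attach at lengths (3/2, 3/2); label the merged cluster PS
  updated: d(D,PS)=27, d(G,PS)=21/2, d(N,PS)=11
iteration 2: select G,N (d=5); attach at lengths (5/2, 5/2); label the merged cluster GN
  updated: d(D,GN)=29/2, d(GN,PS)=43/4
iteration 3: select GN,PS (d=43/4); attach at lengths (23/8, 31/8); label the merged cluster GNPS
  updated: d(D,GNPS)=83/4
iteration 4: select D,GNPS (d=83/4); attach at lengths (83/8, 5); label the merged cluster DGNPS
final tree: (D:83/8,((G:5/2,N:5/2):23/8,(P:3/2,S:3/2):31/8):5)
total length: 241/8

241/8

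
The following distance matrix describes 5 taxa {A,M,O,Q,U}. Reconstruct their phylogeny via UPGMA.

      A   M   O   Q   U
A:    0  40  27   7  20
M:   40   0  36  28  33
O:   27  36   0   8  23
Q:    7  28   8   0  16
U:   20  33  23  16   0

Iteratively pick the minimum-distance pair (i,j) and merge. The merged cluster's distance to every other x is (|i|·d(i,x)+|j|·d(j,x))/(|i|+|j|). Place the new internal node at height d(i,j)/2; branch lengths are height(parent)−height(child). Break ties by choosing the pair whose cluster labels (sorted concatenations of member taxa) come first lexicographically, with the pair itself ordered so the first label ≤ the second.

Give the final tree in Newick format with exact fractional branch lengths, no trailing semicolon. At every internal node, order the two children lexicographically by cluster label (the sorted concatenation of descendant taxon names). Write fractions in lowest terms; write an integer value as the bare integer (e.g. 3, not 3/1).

iteration 1: select A,Q (d=7); attach at lengths (7/2, 7/2); label the merged cluster AQ
  updated: d(AQ,M)=34, d(AQ,O)=35/2, d(AQ,U)=18
iteration 2: select AQ,O (d=35/2); attach at lengths (21/4, 35/4); label the merged cluster AOQ
  updated: d(AOQ,M)=104/3, d(AOQ,U)=59/3
iteration 3: select AOQ,U (d=59/3); attach at lengths (13/12, 59/6); label the merged cluster AOQU
  updated: d(AOQU,M)=137/4
iteration 4: select AOQU,M (d=137/4); attach at lengths (175/24, 137/8); label the merged cluster AMOQU
final tree: ((((A:7/2,Q:7/2):21/4,O:35/4):13/12,U:59/6):175/24,M:137/8)
total length: 169/3

((((A:7/2,Q:7/2):21/4,O:35/4):13/12,U:59/6):175/24,M:137/8)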